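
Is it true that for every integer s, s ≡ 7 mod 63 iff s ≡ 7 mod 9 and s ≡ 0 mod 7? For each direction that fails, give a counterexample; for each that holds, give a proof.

The biconditional holds.

(→) Suppose s ≡ 7 (mod 63); write s = 63j + 7. Since 9 ∣ 63, reducing mod 9 gives s ≡ 7 (mod 9); since 7 ∣ 63, reducing mod 7 gives s ≡ 7 ≡ 0 (mod 7).

(←) Conversely, if s ≡ 7 (mod 9) and s ≡ 0 (mod 7), then by the Chinese remainder theorem s ≡ 7 (mod 63). This is exactly s ≡ 7 (mod 63).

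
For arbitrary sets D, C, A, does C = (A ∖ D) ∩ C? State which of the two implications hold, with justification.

Reverse inclusion. Let x ∈ (A ∖ D) ∩ C. Then x ∈ C ∩ A and x ∉ D, from which x ∈ C.

Forward inclusion. This inclusion fails. Take D = ∅, C = {1}, A = ∅; then 1 ∈ C but 1 ∉ (A ∖ D) ∩ C.

Only the reverse inclusion holds.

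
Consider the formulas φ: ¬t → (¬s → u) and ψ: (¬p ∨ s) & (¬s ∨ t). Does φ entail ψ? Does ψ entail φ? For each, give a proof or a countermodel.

Forward direction. This fails. Under u = F, s = T, p = F, t = F, the left side is true but the right side is false.

Converse. This fails. Under u = F, s = F, p = F, t = F, the left side is false but the right side is true.

Both directions fail.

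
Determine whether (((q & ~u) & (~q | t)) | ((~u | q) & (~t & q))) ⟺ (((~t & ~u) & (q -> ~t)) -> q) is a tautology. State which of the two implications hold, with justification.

Forward direction. Assume the antecedent. If u is true, ((~t & ~u) & (q -> ~t)) -> q reduces to true regardless of the other variables. If u is false, the antecedent forces (u = F, t = F, q = T) or (u = F, t = T, q = T), and ((~t & ~u) & (q -> ~t)) -> q holds there. Either way ((~t & ~u) & (q -> ~t)) -> q holds.

Converse. This fails. Under u = T, t = F, q = F, the left side is false but the right side is true.

(⇒) holds; (⇐) fails.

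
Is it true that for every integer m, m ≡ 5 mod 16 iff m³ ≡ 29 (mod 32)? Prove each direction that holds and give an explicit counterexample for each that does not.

Only the converse holds.

(⟹) This fails: take m = 21. Then 21 ≡ 5 (mod 16), but 21³ = 9261 ≡ 13 (mod 32), not 29.

(⟸) Conversely, the residues r modulo 32 with r³ ≡ 29 (mod 32) are exactly {5}, and each is ≡ 5 (mod 16).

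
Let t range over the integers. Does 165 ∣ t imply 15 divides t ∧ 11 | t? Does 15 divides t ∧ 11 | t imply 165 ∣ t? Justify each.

(→) If 165 ∣ t, write t = 165q. Since 165 = 11·15, t = 15·(11q), so 15 ∣ t; and since 165 = 15·11, t = 11·(15q), so 11 ∣ t.

(←) Suppose 15 ∣ t and 11 ∣ t. Any common multiple of 15 and 11 is a multiple of their lcm; here gcd(15, 11) = 1, so lcm(15, 11) = 15·11 = 165, so 165 ∣ t.

Both directions hold.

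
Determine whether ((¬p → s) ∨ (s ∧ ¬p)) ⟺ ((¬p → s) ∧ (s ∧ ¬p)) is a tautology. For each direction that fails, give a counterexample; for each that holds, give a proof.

(⟹) This fails. Under p = T, s = F, the left side is true but the right side is false.

(⟸) Assume the antecedent. If p is true, the antecedent cannot hold. If p is false, the antecedent forces (p = F, s = T), and (¬p → s) ∨ (s ∧ ¬p) holds there. Either way (¬p → s) ∨ (s ∧ ¬p) holds.

The forward direction fails; the converse holds.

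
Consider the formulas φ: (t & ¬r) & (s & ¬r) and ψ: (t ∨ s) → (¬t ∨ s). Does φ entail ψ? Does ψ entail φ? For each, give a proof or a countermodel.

Only the forward implication holds.

[⇐] This fails. Under r = F, t = F, s = F, the left side is false but the right side is true.

[⇒] Assume the antecedent. If r is true, the antecedent cannot hold. If r is false, the antecedent forces (r = F, t = T, s = T), and (t ∨ s) → (¬t ∨ s) holds there. Either way (t ∨ s) → (¬t ∨ s) holds.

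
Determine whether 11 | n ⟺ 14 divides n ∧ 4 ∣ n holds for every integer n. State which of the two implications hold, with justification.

Neither implication holds.

[⇒] This fails: take n = 11. Certainly 11 ∣ 11, but 14 ∤ 11.

[⇐] This fails: take n = 28. Both 14 ∣ 28 and 4 ∣ 28, yet 28 is not a multiple of 11 (since 28 = 2·11 + 6), so 11 ∤ 28.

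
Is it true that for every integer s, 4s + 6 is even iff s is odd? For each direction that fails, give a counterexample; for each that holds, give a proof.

Not equivalent: only (⇐) holds.

Forward direction. This fails: take s = 2. Then 4s + 6 = 14, which is even, yet s = 2 is even, not odd.

Converse. Suppose s is odd. Since 4 is even, 4s is even for every s, so 4s + 6 has the same parity as 6, which is even. Hence 4s + 6 is even.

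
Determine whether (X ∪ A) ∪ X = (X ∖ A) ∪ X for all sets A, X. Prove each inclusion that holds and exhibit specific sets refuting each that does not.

(⊆) fails; (⊇) holds.

(⟸) Let x ∈ (X ∖ A) ∪ X. Then either x ∈ X and x ∉ A; or x ∈ A ∩ X. In each case x ∈ (X ∪ A) ∪ X, so (X ∖ A) ∪ X ⊆ (X ∪ A) ∪ X.

(⟹) This inclusion fails. Take A = {1}, X = ∅; then 1 ∈ (X ∪ A) ∪ X but 1 ∉ (X ∖ A) ∪ X.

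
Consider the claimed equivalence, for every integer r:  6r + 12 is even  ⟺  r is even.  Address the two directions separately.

(⇒) This fails: take r = 1. Then 6r + 12 = 18, which is even, yet r = 1 is odd, not even.

(⇐) Suppose r is even. Since 6 is even, 6r is even for every r, so 6r + 12 has the same parity as 12, which is even. Hence 6r + 12 is even.

(⇒) fails; (⇐) holds.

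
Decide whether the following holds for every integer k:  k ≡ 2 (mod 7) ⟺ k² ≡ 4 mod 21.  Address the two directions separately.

Neither direction holds.

Forward direction. This fails: take k = 9. Then 9 ≡ 2 (mod 7), but 9² = 81 ≡ 18 (mod 21), not 4.

Converse. This fails: take k = 5. Then 5² = 25 ≡ 4 (mod 21), yet 5 ≡ 5 (mod 7), not 2.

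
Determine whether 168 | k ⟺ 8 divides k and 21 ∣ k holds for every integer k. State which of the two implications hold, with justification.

Both implications hold.

Forward direction. If 168 ∣ k, write k = 168q. Since 168 = 21·8, k = 8·(21q), so 8 ∣ k; and since 168 = 8·21, k = 21·(8q), so 21 ∣ k.

Converse. Suppose 8 ∣ k and 21 ∣ k. Any common multiple of 8 and 21 is a multiple of their lcm; here gcd(8, 21) = 1, so lcm(8, 21) = 8·21 = 168, so 168 ∣ k.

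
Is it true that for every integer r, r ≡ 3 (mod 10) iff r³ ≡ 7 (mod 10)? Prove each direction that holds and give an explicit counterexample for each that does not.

(⟹) Suppose r ≡ 3 (mod 10). Write r = 10j + 3. Then (10j + 3)³ = 1000j³ + 900j² + 270j + 27 = 10(100j³ + 90j² + 27j + 2) + 7, so r³ ≡ 7 (mod 10).

(⟸) For the converse, argue contrapositively. If r ≢ 3 (mod 10), then r is congruent to one of 0, 1, 2, 4, 5, 6, 7, 8, 9 modulo 10, and these give r³ ≡ 0, 1, 8, 4, 5, 6, 3, 2, 9 respectively — never 7.

The biconditional holds.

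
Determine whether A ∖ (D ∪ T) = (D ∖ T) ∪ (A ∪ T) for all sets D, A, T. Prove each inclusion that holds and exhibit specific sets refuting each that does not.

(⊆) holds; (⊇) fails.

Forward inclusion. Let x ∈ A ∖ (D ∪ T). Then x ∈ A and x ∉ D, T, from which x ∈ (D ∖ T) ∪ (A ∪ T).

Reverse inclusion. This inclusion fails. Take D = {1}, A = ∅, T = ∅; then 1 ∈ (D ∖ T) ∪ (A ∪ T) but 1 ∉ A ∖ (D ∪ T).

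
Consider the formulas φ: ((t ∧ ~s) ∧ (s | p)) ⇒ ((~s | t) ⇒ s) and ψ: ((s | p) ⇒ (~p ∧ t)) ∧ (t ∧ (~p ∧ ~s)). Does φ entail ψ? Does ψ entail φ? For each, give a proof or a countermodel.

(⟹) This fails. Under t = F, s = F, p = F, the left side is true but the right side is false.

(⟸) Assume the antecedent. If t is true, the antecedent forces (t = T, s = F, p = F), and the consequent holds there. If t is false, the antecedent cannot hold. Either way the consequent holds.

(⇒) fails; (⇐) holds.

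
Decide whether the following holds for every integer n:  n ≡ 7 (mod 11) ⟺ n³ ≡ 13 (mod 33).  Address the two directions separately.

Forward direction. This fails: take n = 18. Then 18 ≡ 7 (mod 11), but 18³ = 5832 ≡ 24 (mod 33), not 13.

Converse. The residues r modulo 33 with r³ ≡ 13 (mod 33) are exactly {7}, and each is ≡ 7 (mod 11).

(⇒) fails; (⇐) holds.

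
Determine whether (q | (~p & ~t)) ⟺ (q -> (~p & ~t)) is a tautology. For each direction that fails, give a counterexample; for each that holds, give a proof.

(⟹) This fails. Under t = T, q = T, p = F, the left side is true but the right side is false.

(⟸) This fails. Under t = T, q = F, p = F, the left side is false but the right side is true.

Neither implication holds.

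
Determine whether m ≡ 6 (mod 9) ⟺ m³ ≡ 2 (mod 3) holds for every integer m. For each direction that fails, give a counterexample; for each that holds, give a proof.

Forward direction. This fails: take m = 6. Then 6 ≡ 6 (mod 9), but 6³ = 216 ≡ 0 (mod 3), not 2.

Converse. This fails: take m = 2. Then 2³ = 8 ≡ 2 (mod 3), yet 2 ≡ 2 (mod 9), not 6.

Both directions fail.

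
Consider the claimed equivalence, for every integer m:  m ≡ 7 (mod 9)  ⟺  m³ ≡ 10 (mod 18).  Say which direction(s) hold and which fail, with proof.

(⇒) fails and (⇐) fails.

(→) This fails: take m = 7. Then 7 ≡ 7 (mod 9), but 7³ = 343 ≡ 1 (mod 18), not 10.

(←) This fails: take m = 4. Then 4³ = 64 ≡ 10 (mod 18), yet 4 ≡ 4 (mod 9), not 7.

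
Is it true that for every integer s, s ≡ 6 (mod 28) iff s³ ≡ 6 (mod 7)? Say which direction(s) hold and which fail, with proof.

(⇒) Suppose s ≡ 6 (mod 28). Then s³ ≡ 6³ = 216 (mod 28), and since 7 ∣ 28, also s³ ≡ 6 (mod 7).

(⇐) This fails: take s = 3. Then 3³ = 27 ≡ 6 (mod 7), yet 3 ≡ 3 (mod 28), not 6.

Only the forward implication holds.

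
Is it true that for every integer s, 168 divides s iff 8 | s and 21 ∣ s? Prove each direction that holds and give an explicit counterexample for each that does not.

Both directions hold; the statement is true.

(→) If 168 ∣ s, write s = 168q. Since 168 = 21·8, s = 8·(21q), so 8 ∣ s; and since 168 = 8·21, s = 21·(8q), so 21 ∣ s.

(←) Suppose 8 ∣ s and 21 ∣ s. Any common multiple of 8 and 21 is a multiple of their lcm; here gcd(8, 21) = 1, so lcm(8, 21) = 8·21 = 168, so 168 ∣ s.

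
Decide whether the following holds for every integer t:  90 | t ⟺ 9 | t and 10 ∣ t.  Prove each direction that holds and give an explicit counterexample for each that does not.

(⇒) If 90 ∣ t, write t = 90q. Since 90 = 10·9, t = 9·(10q), so 9 ∣ t; and since 90 = 9·10, t = 10·(9q), so 10 ∣ t.

(⇐) Suppose 9 ∣ t and 10 ∣ t. Any common multiple of 9 and 10 is a multiple of their lcm; here gcd(9, 10) = 1, so lcm(9, 10) = 9·10 = 90, so 90 ∣ t.

Both directions hold.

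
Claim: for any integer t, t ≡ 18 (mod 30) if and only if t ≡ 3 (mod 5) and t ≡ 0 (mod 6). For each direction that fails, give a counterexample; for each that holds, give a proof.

Forward direction. Suppose t ≡ 18 (mod 30); write t = 30j + 18. Since 5 ∣ 30, reducing mod 5 gives t ≡ 18 ≡ 3 (mod 5); since 6 ∣ 30, reducing mod 6 gives t ≡ 18 ≡ 0 (mod 6).

Converse. If t ≡ 3 (mod 5) and t ≡ 0 (mod 6), then by the Chinese remainder theorem t ≡ 18 (mod 30). This is exactly t ≡ 18 (mod 30).

Both implications hold.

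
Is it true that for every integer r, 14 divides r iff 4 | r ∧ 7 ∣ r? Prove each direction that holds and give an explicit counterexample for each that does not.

(⇒) This fails: take r = 14. Certainly 14 ∣ 14, but 4 ∤ 14.

(⇐) Suppose 4 ∣ r and 7 ∣ r. Any common multiple of 4 and 7 is a multiple of their lcm; here gcd(4, 7) = 1, so lcm(4, 7) = 4·7 = 28, so 28 ∣ r. Since 14 ∣ 28, it follows that 14 ∣ r.

Only the converse holds.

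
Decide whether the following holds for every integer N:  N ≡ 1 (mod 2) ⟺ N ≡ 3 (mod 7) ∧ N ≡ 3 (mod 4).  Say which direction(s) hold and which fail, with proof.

The forward direction fails; the converse holds.

Forward direction. This fails: N = 1 gives 1 ≡ 1 (mod 2) but 1 ≡ 1 (mod 7), so the conjunction on the right does not hold.

Converse. If N ≡ 3 (mod 7) and N ≡ 3 (mod 4), then by the Chinese remainder theorem N ≡ 3 (mod 28). Since 3 ≡ 1 (mod 2) and 2 ∣ 28, we get N ≡ 1 (mod 2).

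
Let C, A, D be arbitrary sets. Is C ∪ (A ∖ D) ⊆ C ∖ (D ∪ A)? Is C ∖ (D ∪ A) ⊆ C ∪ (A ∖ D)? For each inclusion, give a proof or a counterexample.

Forward inclusion. This inclusion fails. Take C = ∅, A = {1}, D = ∅; then 1 ∈ C ∪ (A ∖ D) but 1 ∉ C ∖ (D ∪ A).

Reverse inclusion. Let x ∈ C ∖ (D ∪ A). Then x ∈ C and x ∉ A, D, from which x ∈ C ∪ (A ∖ D).

(⊆) fails; (⊇) holds.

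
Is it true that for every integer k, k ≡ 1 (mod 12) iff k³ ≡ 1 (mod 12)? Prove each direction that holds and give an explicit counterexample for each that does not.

Both implications hold.

[⇒] Suppose k ≡ 1 (mod 12). Write k = 12j + 1. Then (12j + 1)³ = 1728j³ + 432j² + 36j + 1 = 12(144j³ + 36j² + 3j) + 1, so k³ ≡ 1 (mod 12).

[⇐] For the converse, argue contrapositively. If k ≢ 1 (mod 12), then k is congruent to one of 0, 2, 3, 4, 5, 6, 7, 8, 9, 10, 11 modulo 12, and these give k³ ≡ 0, 8, 3, 4, 5, 0, 7, 8, 9, 4, 11 respectively — never 1.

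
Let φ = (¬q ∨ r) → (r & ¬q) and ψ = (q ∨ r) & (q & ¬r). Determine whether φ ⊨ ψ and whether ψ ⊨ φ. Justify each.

Not equivalent: only (⇐) holds.

(←) Assume the antecedent. If r is true, the antecedent cannot hold. If r is false, the antecedent forces (r = F, q = T), and (¬q ∨ r) → (r & ¬q) holds there. Either way (¬q ∨ r) → (r & ¬q) holds.

(→) This fails. Under r = T, q = F, the left side is true but the right side is false.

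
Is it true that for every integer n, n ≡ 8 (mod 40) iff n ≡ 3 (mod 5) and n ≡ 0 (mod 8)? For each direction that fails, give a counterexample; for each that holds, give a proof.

Both directions hold.

(⟹) Suppose n ≡ 8 (mod 40); write n = 40j + 8. Since 5 ∣ 40, reducing mod 5 gives n ≡ 8 ≡ 3 (mod 5); since 8 ∣ 40, reducing mod 8 gives n ≡ 8 ≡ 0 (mod 8).

(⟸) Conversely, if n ≡ 3 (mod 5) and n ≡ 0 (mod 8), then by the Chinese remainder theorem n ≡ 8 (mod 40). This is exactly n ≡ 8 (mod 40).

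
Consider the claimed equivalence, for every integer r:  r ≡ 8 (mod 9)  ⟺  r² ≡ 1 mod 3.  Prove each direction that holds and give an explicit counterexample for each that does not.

(→) Suppose r ≡ 8 (mod 9). Then r² ≡ 8² = 64 (mod 9), and since 3 ∣ 9, also r² ≡ 1 (mod 3).

(←) This fails: take r = 1. Then 1² = 1 ≡ 1 (mod 3), yet 1 ≡ 1 (mod 9), not 8.

Only the forward direction holds.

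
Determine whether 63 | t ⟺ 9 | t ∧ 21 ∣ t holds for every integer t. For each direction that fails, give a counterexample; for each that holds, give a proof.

Equivalent; both directions hold.

Forward direction. If 63 ∣ t, write t = 63q. Since 63 = 7·9, t = 9·(7q), so 9 ∣ t; and since 63 = 3·21, t = 21·(3q), so 21 ∣ t.

Converse. Suppose 9 ∣ t and 21 ∣ t. Any common multiple of 9 and 21 is a multiple of their lcm; here lcm(9, 21) = 9·21/gcd(9, 21) = 189/3 = 63, so 63 ∣ t.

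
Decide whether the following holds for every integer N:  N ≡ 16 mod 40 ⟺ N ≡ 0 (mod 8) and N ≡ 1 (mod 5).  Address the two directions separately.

Both directions hold; the statement is true.

[⇒] Suppose N ≡ 16 (mod 40); write N = 40j + 16. Since 8 ∣ 40, reducing mod 8 gives N ≡ 16 ≡ 0 (mod 8); since 5 ∣ 40, reducing mod 5 gives N ≡ 16 ≡ 1 (mod 5).

[⇐] Conversely, if N ≡ 0 (mod 8) and N ≡ 1 (mod 5), then by the Chinese remainder theorem N ≡ 16 (mod 40). This is exactly N ≡ 16 (mod 40).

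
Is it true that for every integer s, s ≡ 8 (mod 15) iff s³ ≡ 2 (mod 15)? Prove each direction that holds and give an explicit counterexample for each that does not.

Both implications hold.

(⟹) Suppose s ≡ 8 (mod 15). Write s = 15j + 8. Then (15j + 8)³ = 3375j³ + 5400j² + 2880j + 512 = 15(225j³ + 360j² + 192j + 34) + 2, so s³ ≡ 2 (mod 15).

(⟸) Conversely, suppose s³ ≡ 2 (mod 15). The only residue r in {0, …, 14} with r³ ≡ 2 (mod 15) is r = 8, so s ≡ 8 (mod 15).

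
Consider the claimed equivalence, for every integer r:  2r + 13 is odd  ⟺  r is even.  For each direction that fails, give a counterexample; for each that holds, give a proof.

(⇒) fails; (⇐) holds.

[⇒] This fails: take r = 1. Then 2r + 13 = 15, which is odd, yet r = 1 is odd, not even.

[⇐] Suppose r is even. Since 2 is even, 2r is even for every r, so 2r + 13 has the same parity as 13, which is odd. Hence 2r + 13 is odd.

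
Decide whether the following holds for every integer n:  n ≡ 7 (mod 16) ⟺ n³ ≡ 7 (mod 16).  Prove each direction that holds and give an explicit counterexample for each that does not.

(⟹) Suppose n ≡ 7 (mod 16). Write n = 16j + 7. Then (16j + 7)³ = 4096j³ + 5376j² + 2352j + 343 = 16(256j³ + 336j² + 147j + 21) + 7, so n³ ≡ 7 (mod 16).

(⟸) Conversely, suppose n³ ≡ 7 (mod 16). The only residue r in {0, …, 15} with r³ ≡ 7 (mod 16) is r = 7, so n ≡ 7 (mod 16).

Both implications hold.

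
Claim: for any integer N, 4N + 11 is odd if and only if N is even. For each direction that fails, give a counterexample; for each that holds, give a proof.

Only the reverse direction holds.

Converse. Suppose N is even. Since 4 is even, 4N is even for every N, so 4N + 11 has the same parity as 11, which is odd. Hence 4N + 11 is odd.

Forward direction. This fails: take N = 3. Then 4N + 11 = 23, which is odd, yet N = 3 is odd, not even.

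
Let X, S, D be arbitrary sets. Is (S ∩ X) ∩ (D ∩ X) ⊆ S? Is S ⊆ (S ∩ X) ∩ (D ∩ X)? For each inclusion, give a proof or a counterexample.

Only the forward inclusion holds.

Forward inclusion. Let x ∈ (S ∩ X) ∩ (D ∩ X). Then x ∈ X ∩ S ∩ D, from which x ∈ S.

Reverse inclusion. This inclusion fails. Take X = ∅, S = {1}, D = ∅; then 1 ∈ S but 1 ∉ (S ∩ X) ∩ (D ∩ X).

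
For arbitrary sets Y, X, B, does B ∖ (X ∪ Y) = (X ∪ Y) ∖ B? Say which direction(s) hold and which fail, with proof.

Forward inclusion. This inclusion fails. Take Y = ∅, X = ∅, B = {1}; then 1 ∈ B ∖ (X ∪ Y) but 1 ∉ (X ∪ Y) ∖ B.

Reverse inclusion. This inclusion fails. Take Y = {1}, X = ∅, B = ∅; then 1 ∈ (X ∪ Y) ∖ B but 1 ∉ B ∖ (X ∪ Y).

Both inclusions fail.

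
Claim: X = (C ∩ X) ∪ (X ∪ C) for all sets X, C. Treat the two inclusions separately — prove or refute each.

(⟹) Let x ∈ X. Then either x ∈ X and x ∉ C; or x ∈ X ∩ C. In each case x ∈ (C ∩ X) ∪ (X ∪ C), so X ⊆ (C ∩ X) ∪ (X ∪ C).

(⟸) This inclusion fails. Take X = ∅, C = {1}; then 1 ∈ (C ∩ X) ∪ (X ∪ C) but 1 ∉ X.

(⊆) holds; (⊇) fails.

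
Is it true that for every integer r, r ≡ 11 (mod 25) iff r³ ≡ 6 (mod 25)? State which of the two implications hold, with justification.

[⇒] Suppose r ≡ 11 (mod 25). Write r = 25j + 11. Then (25j + 11)³ = 15625j³ + 20625j² + 9075j + 1331 = 25(625j³ + 825j² + 363j + 53) + 6, so r³ ≡ 6 (mod 25).

[⇐] Conversely, suppose r³ ≡ 6 (mod 25). The only residue r in {0, …, 24} with r³ ≡ 6 (mod 25) is r = 11, so r ≡ 11 (mod 25).

Both implications hold.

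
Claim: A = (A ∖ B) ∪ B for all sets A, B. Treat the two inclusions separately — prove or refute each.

The sets are not equal: only the forward inclusion holds.

(⟸) This inclusion fails. Take A = ∅, B = {1}; then 1 ∈ (A ∖ B) ∪ B but 1 ∉ A.

(⟹) Let x ∈ A. Then either x ∈ A and x ∉ B; or x ∈ A ∩ B. In each case x ∈ (A ∖ B) ∪ B, so A ⊆ (A ∖ B) ∪ B.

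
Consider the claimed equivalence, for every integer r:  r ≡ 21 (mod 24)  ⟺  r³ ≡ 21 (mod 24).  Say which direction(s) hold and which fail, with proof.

Both implications hold.

(⇒) Suppose r ≡ 21 (mod 24). Write r = 24j + 21. Then (24j + 21)³ = 13824j³ + 36288j² + 31752j + 9261 = 24(576j³ + 1512j² + 1323j + 385) + 21, so r³ ≡ 21 (mod 24).

(⇐) Conversely, suppose r³ ≡ 21 (mod 24). The only residue r in {0, …, 23} with r³ ≡ 21 (mod 24) is r = 21, so r ≡ 21 (mod 24).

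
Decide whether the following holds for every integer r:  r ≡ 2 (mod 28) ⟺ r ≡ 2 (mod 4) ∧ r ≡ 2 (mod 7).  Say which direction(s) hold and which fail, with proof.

Converse. If r ≡ 2 (mod 4) and r ≡ 2 (mod 7), then by the Chinese remainder theorem r ≡ 2 (mod 28). This is exactly r ≡ 2 (mod 28).

Forward direction. Suppose r ≡ 2 (mod 28); write r = 28j + 2. Since 4 ∣ 28, reducing mod 4 gives r ≡ 2 (mod 4); since 7 ∣ 28, reducing mod 7 gives r ≡ 2 (mod 7).

Both directions hold; the statement is true.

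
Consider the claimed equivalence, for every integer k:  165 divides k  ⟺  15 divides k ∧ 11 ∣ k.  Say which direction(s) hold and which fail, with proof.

(⟸) Suppose 15 ∣ k and 11 ∣ k. Any common multiple of 15 and 11 is a multiple of their lcm; here gcd(15, 11) = 1, so lcm(15, 11) = 15·11 = 165, so 165 ∣ k.

(⟹) If 165 ∣ k, write k = 165q. Since 165 = 11·15, k = 15·(11q), so 15 ∣ k; and since 165 = 15·11, k = 11·(15q), so 11 ∣ k.

Equivalent; both directions hold.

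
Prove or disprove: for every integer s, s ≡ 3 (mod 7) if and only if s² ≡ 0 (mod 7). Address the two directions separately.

(⇒) fails and (⇐) fails.

(⟹) This fails: take s = 3. Then 3 ≡ 3 (mod 7), but 3² = 9 ≡ 2 (mod 7), not 0.

(⟸) This fails: take s = 0. Then 0² = 0 ≡ 0 (mod 7), yet 0 ≡ 0 (mod 7), not 3.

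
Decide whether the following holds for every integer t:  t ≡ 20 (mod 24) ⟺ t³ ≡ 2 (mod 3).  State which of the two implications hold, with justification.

Forward direction. Suppose t ≡ 20 (mod 24). Then t³ ≡ 20³ = 8000 (mod 24), and since 3 ∣ 24, also t³ ≡ 2 (mod 3).

Converse. This fails: take t = 2. Then 2³ = 8 ≡ 2 (mod 3), yet 2 ≡ 2 (mod 24), not 20.

(⇒) holds; (⇐) fails.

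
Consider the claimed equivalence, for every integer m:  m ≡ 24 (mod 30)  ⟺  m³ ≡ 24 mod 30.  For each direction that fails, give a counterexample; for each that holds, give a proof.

Converse. Suppose m³ ≡ 24 (mod 30). The only residue r in {0, …, 29} with r³ ≡ 24 (mod 30) is r = 24, so m ≡ 24 (mod 30).

Forward direction. Suppose m ≡ 24 (mod 30). Write m = 30j + 24. Then (30j + 24)³ = 27000j³ + 64800j² + 51840j + 13824 = 30(900j³ + 2160j² + 1728j + 460) + 24, so m³ ≡ 24 (mod 30).

The biconditional holds.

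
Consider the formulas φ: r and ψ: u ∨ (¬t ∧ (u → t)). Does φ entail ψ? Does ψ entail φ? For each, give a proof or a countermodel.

Both directions fail.

(⇒) This fails. Under t = T, u = F, r = T, the left side is true but the right side is false.

(⇐) This fails. Under t = F, u = F, r = F, the left side is false but the right side is true.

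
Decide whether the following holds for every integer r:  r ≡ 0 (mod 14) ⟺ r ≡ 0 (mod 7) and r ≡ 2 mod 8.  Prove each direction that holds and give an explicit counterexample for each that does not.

The forward direction fails; the converse holds.

[⇐] If r ≡ 0 (mod 7) and r ≡ 2 (mod 8), then by the Chinese remainder theorem r ≡ 42 (mod 56). Since 42 ≡ 0 (mod 14) and 14 ∣ 56, we get r ≡ 0 (mod 14).

[⇒] This fails: r = 0 gives 0 ≡ 0 (mod 14) but 0 ≡ 0 (mod 8), so the conjunction on the right does not hold.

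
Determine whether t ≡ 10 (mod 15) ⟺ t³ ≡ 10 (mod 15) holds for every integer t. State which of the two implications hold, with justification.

Both implications hold.

(⇒) Suppose t ≡ 10 (mod 15). Write t = 15j + 10. Then (15j + 10)³ = 3375j³ + 6750j² + 4500j + 1000 = 15(225j³ + 450j² + 300j + 66) + 10, so t³ ≡ 10 (mod 15).

(⇐) Conversely, suppose t³ ≡ 10 (mod 15). The only residue r in {0, …, 14} with r³ ≡ 10 (mod 15) is r = 10, so t ≡ 10 (mod 15).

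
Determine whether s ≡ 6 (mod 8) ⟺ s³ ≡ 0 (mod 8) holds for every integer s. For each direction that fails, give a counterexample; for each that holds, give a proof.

(⟹) Suppose s ≡ 6 (mod 8). Write s = 8j + 6. Then (8j + 6)³ = 512j³ + 1152j² + 864j + 216 = 8(64j³ + 144j² + 108j + 27) + 0, so s³ ≡ 0 (mod 8).

(⟸) This fails: take s = 0. Then 0³ = 0 ≡ 0 (mod 8), yet 0 ≡ 0 (mod 8), not 6.

Only the forward implication holds.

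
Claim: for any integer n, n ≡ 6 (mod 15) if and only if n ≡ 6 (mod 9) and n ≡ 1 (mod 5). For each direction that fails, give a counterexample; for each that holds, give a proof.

(⇒) fails; (⇐) holds.

(⇒) This fails: n = 36 gives 36 ≡ 6 (mod 15) but 36 ≡ 0 (mod 9), so the conjunction on the right does not hold.

(⇐) Conversely, if n ≡ 6 (mod 9) and n ≡ 1 (mod 5), then by the Chinese remainder theorem n ≡ 6 (mod 45). Since 6 ≡ 6 (mod 15) and 15 ∣ 45, we get n ≡ 6 (mod 15).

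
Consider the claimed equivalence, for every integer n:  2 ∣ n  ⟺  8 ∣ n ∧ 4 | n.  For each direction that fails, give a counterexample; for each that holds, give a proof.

Only the converse holds.

(⟹) This fails: take n = 2. Certainly 2 ∣ 2, but 8 ∤ 2.

(⟸) Suppose 8 ∣ n and 4 ∣ n. Any common multiple of 8 and 4 is a multiple of their lcm; here lcm(8, 4) = 8·4/gcd(8, 4) = 32/4 = 8, so 8 ∣ n. Since 2 ∣ 8, it follows that 2 ∣ n.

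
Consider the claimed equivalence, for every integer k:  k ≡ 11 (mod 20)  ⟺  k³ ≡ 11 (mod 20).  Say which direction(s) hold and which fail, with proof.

The biconditional holds.

(⇒) Suppose k ≡ 11 (mod 20). Write k = 20j + 11. Then (20j + 11)³ = 8000j³ + 13200j² + 7260j + 1331 = 20(400j³ + 660j² + 363j + 66) + 11, so k³ ≡ 11 (mod 20).

(⇐) Conversely, suppose k³ ≡ 11 (mod 20). The only residue r in {0, …, 19} with r³ ≡ 11 (mod 20) is r = 11, so k ≡ 11 (mod 20).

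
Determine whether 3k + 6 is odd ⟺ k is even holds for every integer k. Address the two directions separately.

Both directions fail.

(→) This fails: k = 3 gives 3k + 6 = 15, which is odd, but 3 is odd, not even.

(←) This also fails: k = 4 is even, but 3k + 6 = 18 is even, not odd.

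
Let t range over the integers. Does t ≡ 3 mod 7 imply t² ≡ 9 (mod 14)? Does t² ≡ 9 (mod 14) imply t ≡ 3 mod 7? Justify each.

(⇒) This fails: take t = 10. Then 10 ≡ 3 (mod 7), but 10² = 100 ≡ 2 (mod 14), not 9.

(⇐) This fails: take t = 11. Then 11² = 121 ≡ 9 (mod 14), yet 11 ≡ 4 (mod 7), not 3.

Both directions fail.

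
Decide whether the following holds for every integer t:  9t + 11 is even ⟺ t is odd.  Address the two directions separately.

Both implications hold.

Forward direction. Suppose 9t + 11 is even. Since 9 is odd, 9t and t have the same parity, so 9t + 11 ≡ t + 11 (mod 2). As 11 is odd, 9t + 11 is even exactly when t is odd. Thus t is odd.

Converse. Suppose t is odd; write t = 2j + 1. Then 9t + 11 = 9·(2j + 1) + 11 = 2·9j + 20, which is even.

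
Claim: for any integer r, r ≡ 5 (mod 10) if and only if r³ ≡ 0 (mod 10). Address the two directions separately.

Forward direction. This fails: take r = 5. Then 5 ≡ 5 (mod 10), but 5³ = 125 ≡ 5 (mod 10), not 0.

Converse. This fails: take r = 0. Then 0³ = 0 ≡ 0 (mod 10), yet 0 ≡ 0 (mod 10), not 5.

Neither direction holds.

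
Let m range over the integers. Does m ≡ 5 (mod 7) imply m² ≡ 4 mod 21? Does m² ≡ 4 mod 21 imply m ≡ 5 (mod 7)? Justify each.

Both directions fail.

(⟹) This fails: take m = 12. Then 12 ≡ 5 (mod 7), but 12² = 144 ≡ 18 (mod 21), not 4.

(⟸) This fails: take m = 2. Then 2² = 4 ≡ 4 (mod 21), yet 2 ≡ 2 (mod 7), not 5.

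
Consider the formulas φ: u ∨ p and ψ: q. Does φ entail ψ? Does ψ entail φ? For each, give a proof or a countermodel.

Neither implication holds.

(⟹) This fails. Under p = T, u = F, q = F, the left side is true but the right side is false.

(⟸) This fails. Under p = F, u = F, q = T, the left side is false but the right side is true.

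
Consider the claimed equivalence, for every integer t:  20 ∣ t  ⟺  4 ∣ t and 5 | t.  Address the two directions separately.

Forward direction. If 20 ∣ t, write t = 20q. Since 20 = 5·4, t = 4·(5q), so 4 ∣ t; and since 20 = 4·5, t = 5·(4q), so 5 ∣ t.

Converse. Suppose 4 ∣ t and 5 ∣ t. Any common multiple of 4 and 5 is a multiple of their lcm; here gcd(4, 5) = 1, so lcm(4, 5) = 4·5 = 20, so 20 ∣ t.

Both directions hold.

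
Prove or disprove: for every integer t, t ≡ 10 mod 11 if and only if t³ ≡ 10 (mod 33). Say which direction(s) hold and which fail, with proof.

Only the reverse direction holds.

(⟹) This fails: take t = 21. Then 21 ≡ 10 (mod 11), but 21³ = 9261 ≡ 21 (mod 33), not 10.

(⟸) Conversely, the residues r modulo 33 with r³ ≡ 10 (mod 33) are exactly {10}, and each is ≡ 10 (mod 11).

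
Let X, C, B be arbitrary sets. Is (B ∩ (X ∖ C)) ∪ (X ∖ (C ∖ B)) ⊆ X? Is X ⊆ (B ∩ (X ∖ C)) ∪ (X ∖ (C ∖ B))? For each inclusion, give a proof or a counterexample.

(⊆) Let x ∈ (B ∩ (X ∖ C)) ∪ (X ∖ (C ∖ B)). Then either x ∈ X and x ∉ C, B; or x ∈ X ∩ B and x ∉ C; or x ∈ X ∩ C ∩ B. In each case x ∈ X, so (B ∩ (X ∖ C)) ∪ (X ∖ (C ∖ B)) ⊆ X.

(⊇) This inclusion fails. Take X = {1}, C = {1}, B = ∅; then 1 ∈ X but 1 ∉ (B ∩ (X ∖ C)) ∪ (X ∖ (C ∖ B)).

Only the forward inclusion holds.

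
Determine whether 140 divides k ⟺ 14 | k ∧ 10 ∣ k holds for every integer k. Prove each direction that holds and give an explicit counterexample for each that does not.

(⇒) If 140 ∣ k, write k = 140q. Since 140 = 10·14, k = 14·(10q), so 14 ∣ k; and since 140 = 14·10, k = 10·(14q), so 10 ∣ k.

(⇐) This fails: take k = 70. Both 14 ∣ 70 and 10 ∣ 70, yet 70 is not a multiple of 140 (since 70 = 0·140 + 70), so 140 ∤ 70.

Only the forward implication holds.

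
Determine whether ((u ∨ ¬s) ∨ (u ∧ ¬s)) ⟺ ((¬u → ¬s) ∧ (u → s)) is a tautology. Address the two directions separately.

Forward direction. This fails. Under u = T, s = F, the left side is true but the right side is false.

Converse. Assume the antecedent. If u is true, (u ∨ ¬s) ∨ (u ∧ ¬s) reduces to true regardless of the other variables. If u is false, the antecedent forces (u = F, s = F), and (u ∨ ¬s) ∨ (u ∧ ¬s) holds there. Either way (u ∨ ¬s) ∨ (u ∧ ¬s) holds.

Not equivalent: only (⇐) holds.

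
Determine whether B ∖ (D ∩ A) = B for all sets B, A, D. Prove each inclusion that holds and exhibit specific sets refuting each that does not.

(⊆) holds; (⊇) fails.

Reverse inclusion. This inclusion fails. Take B = {1}, A = {1}, D = {1}; then 1 ∈ B but 1 ∉ B ∖ (D ∩ A).

Forward inclusion. Let x ∈ B ∖ (D ∩ A). Then either x ∈ B and x ∉ A, D; or x ∈ B ∩ A and x ∉ D; or x ∈ B ∩ D and x ∉ A. In each case x ∈ B, so B ∖ (D ∩ A) ⊆ B.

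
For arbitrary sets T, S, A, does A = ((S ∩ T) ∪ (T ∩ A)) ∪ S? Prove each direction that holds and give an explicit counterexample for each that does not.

(⟹) This inclusion fails. Take T = ∅, S = ∅, A = {1}; then 1 ∈ A but 1 ∉ ((S ∩ T) ∪ (T ∩ A)) ∪ S.

(⟸) This inclusion fails. Take T = ∅, S = {1}, A = ∅; then 1 ∈ ((S ∩ T) ∪ (T ∩ A)) ∪ S but 1 ∉ A.

(⊆) fails and (⊇) fails.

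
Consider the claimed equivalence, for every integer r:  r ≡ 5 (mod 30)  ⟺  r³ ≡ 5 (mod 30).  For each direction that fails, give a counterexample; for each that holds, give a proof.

Both directions hold; the statement is true.

(→) Suppose r ≡ 5 (mod 30). Write r = 30j + 5. Then (30j + 5)³ = 27000j³ + 13500j² + 2250j + 125 = 30(900j³ + 450j² + 75j + 4) + 5, so r³ ≡ 5 (mod 30).

(←) Conversely, suppose r³ ≡ 5 (mod 30). The only residue r in {0, …, 29} with r³ ≡ 5 (mod 30) is r = 5, so r ≡ 5 (mod 30).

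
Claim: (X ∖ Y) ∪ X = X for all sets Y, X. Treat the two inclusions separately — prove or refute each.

(⊆) Let x ∈ (X ∖ Y) ∪ X. Then either x ∈ X and x ∉ Y; or x ∈ Y ∩ X. In each case x ∈ X, so (X ∖ Y) ∪ X ⊆ X.

(⊇) Let x ∈ X. Then either x ∈ X and x ∉ Y; or x ∈ Y ∩ X. In each case x ∈ (X ∖ Y) ∪ X, so X ⊆ (X ∖ Y) ∪ X.

Both inclusions hold.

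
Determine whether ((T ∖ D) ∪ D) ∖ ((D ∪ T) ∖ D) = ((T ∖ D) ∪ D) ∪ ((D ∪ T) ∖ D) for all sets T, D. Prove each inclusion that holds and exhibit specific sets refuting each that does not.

(⊆) holds; (⊇) fails.

(⊆) Let x ∈ ((T ∖ D) ∪ D) ∖ ((D ∪ T) ∖ D). Then either x ∈ D and x ∉ T; or x ∈ T ∩ D. In each case x ∈ ((T ∖ D) ∪ D) ∪ ((D ∪ T) ∖ D), so ((T ∖ D) ∪ D) ∖ ((D ∪ T) ∖ D) ⊆ ((T ∖ D) ∪ D) ∪ ((D ∪ T) ∖ D).

(⊇) This inclusion fails. Take T = {1}, D = ∅; then 1 ∈ ((T ∖ D) ∪ D) ∪ ((D ∪ T) ∖ D) but 1 ∉ ((T ∖ D) ∪ D) ∖ ((D ∪ T) ∖ D).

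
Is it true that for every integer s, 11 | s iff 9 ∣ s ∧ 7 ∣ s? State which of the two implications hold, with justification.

Forward direction. This fails: take s = 11. Certainly 11 ∣ 11, but 9 ∤ 11.

Converse. This fails: take s = 63. Both 9 ∣ 63 and 7 ∣ 63, yet 63 is not a multiple of 11 (since 63 = 5·11 + 8), so 11 ∤ 63.

Neither direction holds.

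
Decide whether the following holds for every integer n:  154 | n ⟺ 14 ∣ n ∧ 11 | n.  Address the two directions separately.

(→) If 154 ∣ n, write n = 154q. Since 154 = 11·14, n = 14·(11q), so 14 ∣ n; and since 154 = 14·11, n = 11·(14q), so 11 ∣ n.

(←) Suppose 14 ∣ n and 11 ∣ n. Any common multiple of 14 and 11 is a multiple of their lcm; here gcd(14, 11) = 1, so lcm(14, 11) = 14·11 = 154, so 154 ∣ n.

Equivalent; both directions hold.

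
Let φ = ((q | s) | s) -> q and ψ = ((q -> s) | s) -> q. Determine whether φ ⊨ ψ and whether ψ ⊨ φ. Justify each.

Forward direction. This fails. Under s = F, q = F, the left side is true but the right side is false.

Converse. Assume the antecedent. If s is true, the antecedent forces (s = T, q = T), and ((q | s) | s) -> q holds there. If s is false, ((q | s) | s) -> q reduces to true regardless of the other variables. Either way ((q | s) | s) -> q holds.

Not equivalent: only (⇐) holds.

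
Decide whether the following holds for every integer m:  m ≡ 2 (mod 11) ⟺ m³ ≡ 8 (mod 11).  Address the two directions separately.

Equivalent; both directions hold.

(⇒) Suppose m ≡ 2 (mod 11). Write m = 11j + 2. Then (11j + 2)³ = 1331j³ + 726j² + 132j + 8 = 11(121j³ + 66j² + 12j) + 8, so m³ ≡ 8 (mod 11).

(⇐) Conversely, suppose m³ ≡ 8 (mod 11). The only residue r in {0, …, 10} with r³ ≡ 8 (mod 11) is r = 2, so m ≡ 2 (mod 11).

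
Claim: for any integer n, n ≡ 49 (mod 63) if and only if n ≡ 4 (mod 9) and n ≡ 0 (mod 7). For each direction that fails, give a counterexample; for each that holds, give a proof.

(⇒) Suppose n ≡ 49 (mod 63); write n = 63j + 49. Since 9 ∣ 63, reducing mod 9 gives n ≡ 49 ≡ 4 (mod 9); since 7 ∣ 63, reducing mod 7 gives n ≡ 49 ≡ 0 (mod 7).

(⇐) Conversely, if n ≡ 4 (mod 9) and n ≡ 0 (mod 7), then by the Chinese remainder theorem n ≡ 49 (mod 63). This is exactly n ≡ 49 (mod 63).

Equivalent; both directions hold.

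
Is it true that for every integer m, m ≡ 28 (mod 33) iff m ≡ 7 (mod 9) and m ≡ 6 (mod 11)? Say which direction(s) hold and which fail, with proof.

Forward direction. This fails: m = 28 gives 28 ≡ 28 (mod 33) but 28 ≡ 1 (mod 9), so the conjunction on the right does not hold.

Converse. If m ≡ 7 (mod 9) and m ≡ 6 (mod 11), then by the Chinese remainder theorem m ≡ 61 (mod 99). Since 61 ≡ 28 (mod 33) and 33 ∣ 99, we get m ≡ 28 (mod 33).

Not equivalent: only (⇐) holds.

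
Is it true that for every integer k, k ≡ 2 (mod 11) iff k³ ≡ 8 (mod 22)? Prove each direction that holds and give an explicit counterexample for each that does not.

Not equivalent: only (⇐) holds.

(←) The residues r modulo 22 with r³ ≡ 8 (mod 22) are exactly {2}, and each is ≡ 2 (mod 11).

(→) This fails: take k = 13. Then 13 ≡ 2 (mod 11), but 13³ = 2197 ≡ 19 (mod 22), not 8.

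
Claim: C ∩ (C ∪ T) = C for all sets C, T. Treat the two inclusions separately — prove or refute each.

Both inclusions hold; the sets are equal.

Forward inclusion. Let x ∈ C ∩ (C ∪ T). Then either x ∈ C and x ∉ T; or x ∈ C ∩ T. In each case x ∈ C, so C ∩ (C ∪ T) ⊆ C.

Reverse inclusion. Let x ∈ C. Then either x ∈ C and x ∉ T; or x ∈ C ∩ T. In each case x ∈ C ∩ (C ∪ T), so C ⊆ C ∩ (C ∪ T).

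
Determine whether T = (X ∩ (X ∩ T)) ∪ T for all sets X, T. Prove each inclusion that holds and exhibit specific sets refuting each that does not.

The two sets are equal.

Forward inclusion. Let x ∈ T. Then either x ∈ T and x ∉ X; or x ∈ X ∩ T. In each case x ∈ (X ∩ (X ∩ T)) ∪ T, so T ⊆ (X ∩ (X ∩ T)) ∪ T.

Reverse inclusion. Let x ∈ (X ∩ (X ∩ T)) ∪ T. Then either x ∈ T and x ∉ X; or x ∈ X ∩ T. In each case x ∈ T, so (X ∩ (X ∩ T)) ∪ T ⊆ T.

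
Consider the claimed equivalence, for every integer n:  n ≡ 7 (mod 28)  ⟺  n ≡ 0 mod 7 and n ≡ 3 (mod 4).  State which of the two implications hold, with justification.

(→) Suppose n ≡ 7 (mod 28); write n = 28j + 7. Since 7 ∣ 28, reducing mod 7 gives n ≡ 7 ≡ 0 (mod 7); since 4 ∣ 28, reducing mod 4 gives n ≡ 7 ≡ 3 (mod 4).

(←) Conversely, if n ≡ 0 (mod 7) and n ≡ 3 (mod 4), then by the Chinese remainder theorem n ≡ 7 (mod 28). This is exactly n ≡ 7 (mod 28).

Both implications hold.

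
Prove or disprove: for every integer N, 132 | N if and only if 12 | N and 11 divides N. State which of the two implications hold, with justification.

The biconditional holds.

(⇒) If 132 ∣ N, write N = 132q. Since 132 = 11·12, N = 12·(11q), so 12 ∣ N; and since 132 = 12·11, N = 11·(12q), so 11 ∣ N.

(⇐) Suppose 12 ∣ N and 11 ∣ N. Any common multiple of 12 and 11 is a multiple of their lcm; here gcd(12, 11) = 1, so lcm(12, 11) = 12·11 = 132, so 132 ∣ N.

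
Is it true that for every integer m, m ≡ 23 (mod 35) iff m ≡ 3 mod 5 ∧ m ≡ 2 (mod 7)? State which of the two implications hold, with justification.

(⇒) Suppose m ≡ 23 (mod 35); write m = 35j + 23. Since 5 ∣ 35, reducing mod 5 gives m ≡ 23 ≡ 3 (mod 5); since 7 ∣ 35, reducing mod 7 gives m ≡ 23 ≡ 2 (mod 7).

(⇐) Conversely, if m ≡ 3 (mod 5) and m ≡ 2 (mod 7), then by the Chinese remainder theorem m ≡ 23 (mod 35). This is exactly m ≡ 23 (mod 35).

Both directions hold.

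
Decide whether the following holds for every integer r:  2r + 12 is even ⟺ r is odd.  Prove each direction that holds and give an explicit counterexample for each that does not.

Only the converse holds.

[⇐] Suppose r is odd. Since 2 is even, 2r is even for every r, so 2r + 12 has the same parity as 12, which is even. Hence 2r + 12 is even.

[⇒] This fails: take r = 4. Then 2r + 12 = 20, which is even, yet r = 4 is even, not odd.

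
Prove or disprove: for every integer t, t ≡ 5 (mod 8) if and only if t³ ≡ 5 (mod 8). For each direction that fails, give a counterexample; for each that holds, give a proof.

Equivalent; both directions hold.

(←) For the converse, argue contrapositively. If t ≢ 5 (mod 8), then t is congruent to one of 0, 1, 2, 3, 4, 6, 7 modulo 8, and these give t³ ≡ 0, 1, 0, 3, 0, 0, 7 respectively — never 5.

(→) Suppose t ≡ 5 (mod 8). Write t = 8j + 5. Then (8j + 5)³ = 512j³ + 960j² + 600j + 125 = 8(64j³ + 120j² + 75j + 15) + 5, so t³ ≡ 5 (mod 8).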